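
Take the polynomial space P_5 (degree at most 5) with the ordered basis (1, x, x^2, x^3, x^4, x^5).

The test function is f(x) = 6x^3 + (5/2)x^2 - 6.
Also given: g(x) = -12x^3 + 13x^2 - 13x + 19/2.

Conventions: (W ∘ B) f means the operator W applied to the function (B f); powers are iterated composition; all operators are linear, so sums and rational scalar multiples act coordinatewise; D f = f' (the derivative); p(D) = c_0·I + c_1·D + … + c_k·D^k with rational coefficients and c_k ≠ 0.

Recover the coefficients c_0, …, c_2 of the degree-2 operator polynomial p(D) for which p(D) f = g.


D^0 f = 6x^3 + (5/2)x^2 - 6
D^1 f = 18x^2 + 5x
D^2 f = 36x + 5
matching coefficients of g against c_0 f + c_1 Df + … from the top degree down determines the c_i
solution: c_0 = -2, c_1 = 1, c_2 = -1/2

p(D) = -2·I + D − (1/2)·D^2, i.e. c_0 = -2, c_1 = 1, c_2 = -1/2


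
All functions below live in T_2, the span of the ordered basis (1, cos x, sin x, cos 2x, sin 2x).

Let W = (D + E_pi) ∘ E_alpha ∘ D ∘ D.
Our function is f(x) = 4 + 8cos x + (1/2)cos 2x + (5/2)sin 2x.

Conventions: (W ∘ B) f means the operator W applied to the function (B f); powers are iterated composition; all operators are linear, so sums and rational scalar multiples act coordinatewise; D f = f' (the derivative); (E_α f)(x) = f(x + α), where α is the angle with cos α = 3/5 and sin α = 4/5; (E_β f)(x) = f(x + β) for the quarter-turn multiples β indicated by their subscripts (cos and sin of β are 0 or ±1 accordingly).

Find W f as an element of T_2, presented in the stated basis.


the result is g(x) = (56/5)cos x - (8/5)sin x + (2/5)cos 2x + (114/5)sin 2x

D f = -8sin x + 5cos 2x - sin 2x
D D f = -8cos x - 2cos 2x - 10sin 2x
E_alpha D D f = -(24/5)cos x + (32/5)sin x - (226/25)cos 2x + (118/25)sin 2x
D (E_alpha ∘ D ∘ D) f = (32/5)cos x + (24/5)sin x + (236/25)cos 2x + (452/25)sin 2x
E_pi (E_alpha ∘ D ∘ D) f = (24/5)cos x - (32/5)sin x - (226/25)cos 2x + (118/25)sin 2x
(D + E_pi) (E_alpha ∘ D ∘ D) f = (56/5)cos x - (8/5)sin x + (2/5)cos 2x + (114/5)sin 2x


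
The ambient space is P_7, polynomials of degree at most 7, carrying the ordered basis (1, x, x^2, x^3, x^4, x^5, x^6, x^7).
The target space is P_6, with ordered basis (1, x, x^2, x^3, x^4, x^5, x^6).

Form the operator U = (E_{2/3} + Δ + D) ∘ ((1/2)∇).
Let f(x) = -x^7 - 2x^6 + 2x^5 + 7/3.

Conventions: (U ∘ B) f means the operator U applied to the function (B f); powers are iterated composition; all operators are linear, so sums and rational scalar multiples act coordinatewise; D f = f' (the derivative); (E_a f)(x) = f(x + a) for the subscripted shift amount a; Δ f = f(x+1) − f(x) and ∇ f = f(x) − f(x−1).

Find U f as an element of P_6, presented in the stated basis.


∇ f = -7x^6 + 9x^5 + 5x^4 - 25x^3 + 29x^2 - 15x + 3
((1/2)∇) f = -(7/2)x^6 + (9/2)x^5 + (5/2)x^4 - (25/2)x^3 + (29/2)x^2 - (15/2)x + 3/2
E_{2/3} ((1/2)∇) f = -(7/2)x^6 - (19/2)x^5 - (35/6)x^4 - (355/54)x^3 - (47/54)x^2 - (31/162)x + 29/1458
Δ ((1/2)∇) f = -21x^5 - 30x^4 - 15x^3 - 30x^2 + 3x - 2
D ((1/2)∇) f = -21x^5 + (45/2)x^4 + 10x^3 - (75/2)x^2 + 29x - 15/2
(E_{2/3} + Δ + D) ((1/2)∇) f = -(7/2)x^6 - (103/2)x^5 - (40/3)x^4 - (625/54)x^3 - (1846/27)x^2 + (5153/162)x - 6911/729

the image equals g(x) = -(7/2)x^6 - (103/2)x^5 - (40/3)x^4 - (625/54)x^3 - (1846/27)x^2 + (5153/162)x - 6911/729


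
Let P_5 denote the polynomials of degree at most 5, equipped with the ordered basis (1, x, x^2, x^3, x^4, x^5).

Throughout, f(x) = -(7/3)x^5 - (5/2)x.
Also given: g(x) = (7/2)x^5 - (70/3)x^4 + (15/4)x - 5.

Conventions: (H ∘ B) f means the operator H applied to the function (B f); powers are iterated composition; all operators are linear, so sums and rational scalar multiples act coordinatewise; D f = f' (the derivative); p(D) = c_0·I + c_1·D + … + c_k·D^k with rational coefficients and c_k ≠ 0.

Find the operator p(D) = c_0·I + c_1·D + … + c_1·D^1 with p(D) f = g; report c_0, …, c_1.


D^0 f = -(7/3)x^5 - (5/2)x
D^1 f = -(35/3)x^4 - 5/2
matching coefficients of g against c_0 f + c_1 Df + … from the top degree down determines the c_i
solution: c_0 = -3/2, c_1 = 2

c_0 = -3/2, c_1 = 2


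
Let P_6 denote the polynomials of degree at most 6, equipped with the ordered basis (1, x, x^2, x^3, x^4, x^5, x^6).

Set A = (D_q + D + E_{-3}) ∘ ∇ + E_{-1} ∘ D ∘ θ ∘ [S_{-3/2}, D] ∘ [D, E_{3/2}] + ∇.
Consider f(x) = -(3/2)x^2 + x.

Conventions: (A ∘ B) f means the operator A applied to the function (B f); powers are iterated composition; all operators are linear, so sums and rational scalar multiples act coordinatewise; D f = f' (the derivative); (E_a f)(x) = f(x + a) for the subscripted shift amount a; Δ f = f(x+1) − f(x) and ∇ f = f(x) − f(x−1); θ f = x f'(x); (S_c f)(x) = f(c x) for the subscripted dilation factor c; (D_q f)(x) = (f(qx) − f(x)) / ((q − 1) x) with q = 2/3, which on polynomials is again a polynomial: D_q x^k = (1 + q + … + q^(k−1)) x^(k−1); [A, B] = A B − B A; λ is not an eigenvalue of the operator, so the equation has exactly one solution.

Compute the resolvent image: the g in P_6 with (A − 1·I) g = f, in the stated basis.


write g with unknown coordinates in the stated basis and equate coefficients in (A − 1·I) g = f
solving from the highest basis element down gives g = (3/2)x^2 + 5x + 4
check: A g = 6x + 4
so A g − 1·g = -(3/2)x^2 + x = f ✓

g(x) = (3/2)x^2 + 5x + 4


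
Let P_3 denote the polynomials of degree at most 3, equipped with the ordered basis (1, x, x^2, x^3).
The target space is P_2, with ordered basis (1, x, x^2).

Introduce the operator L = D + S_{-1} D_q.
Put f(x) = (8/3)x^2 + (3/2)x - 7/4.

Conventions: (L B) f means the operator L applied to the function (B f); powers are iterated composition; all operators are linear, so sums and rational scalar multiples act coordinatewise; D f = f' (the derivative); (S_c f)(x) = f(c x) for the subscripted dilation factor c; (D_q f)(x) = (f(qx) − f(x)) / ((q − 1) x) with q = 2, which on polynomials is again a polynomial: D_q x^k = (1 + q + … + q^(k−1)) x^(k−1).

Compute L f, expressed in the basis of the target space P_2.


the result is g(x) = -(8/3)x + 3

D f = (16/3)x + 3/2
D_q f = 8x + 3/2
S_{-1} D_q f = -8x + 3/2
(D + S_{-1} D_q) f = -(8/3)x + 3


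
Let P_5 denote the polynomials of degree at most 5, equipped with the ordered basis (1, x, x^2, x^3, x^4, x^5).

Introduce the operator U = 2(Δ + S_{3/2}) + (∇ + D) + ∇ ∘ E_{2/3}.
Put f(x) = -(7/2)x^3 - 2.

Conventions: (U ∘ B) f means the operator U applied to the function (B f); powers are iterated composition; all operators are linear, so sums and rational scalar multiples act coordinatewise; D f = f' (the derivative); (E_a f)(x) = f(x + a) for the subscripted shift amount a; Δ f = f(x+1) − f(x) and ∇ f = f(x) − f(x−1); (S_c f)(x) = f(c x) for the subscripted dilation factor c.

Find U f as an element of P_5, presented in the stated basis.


the result is g(x) = -(189/8)x^3 - (105/2)x^2 - 14x - 47/3

Δ f = -(21/2)x^2 - (21/2)x - 7/2
S_{3/2} f = -(189/16)x^3 - 2
(Δ + S_{3/2}) f = -(189/16)x^3 - (21/2)x^2 - (21/2)x - 11/2
(2(Δ + S_{3/2})) f = -(189/8)x^3 - 21x^2 - 21x - 11
∇ f = -(21/2)x^2 + (21/2)x - 7/2
D f = -(21/2)x^2
(∇ + D) f = -21x^2 + (21/2)x - 7/2
E_{2/3} f = -(7/2)x^3 - 7x^2 - (14/3)x - 82/27
∇ E_{2/3} f = -(21/2)x^2 - (7/2)x - 7/6
(2(Δ + S_{3/2}) + (∇ + D) + ∇ ∘ E_{2/3}) f = -(189/8)x^3 - (105/2)x^2 - 14x - 47/3


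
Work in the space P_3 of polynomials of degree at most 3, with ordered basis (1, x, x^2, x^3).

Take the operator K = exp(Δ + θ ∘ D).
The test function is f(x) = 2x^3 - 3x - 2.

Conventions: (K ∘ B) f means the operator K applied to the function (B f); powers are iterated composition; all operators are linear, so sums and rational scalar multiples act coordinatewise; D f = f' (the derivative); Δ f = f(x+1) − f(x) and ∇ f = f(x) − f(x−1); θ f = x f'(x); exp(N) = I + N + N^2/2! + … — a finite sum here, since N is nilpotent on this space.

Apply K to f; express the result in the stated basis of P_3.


order-1 term: 18x^2 + 6x - 1
order-2 term: 36x + 12
order-3 term: 12
the series for exp(Δ + θ ∘ D) f terminates at order 3
exp(Δ + θ ∘ D) f = 2x^3 + 18x^2 + 39x + 21

the image equals g(x) = 2x^3 + 18x^2 + 39x + 21


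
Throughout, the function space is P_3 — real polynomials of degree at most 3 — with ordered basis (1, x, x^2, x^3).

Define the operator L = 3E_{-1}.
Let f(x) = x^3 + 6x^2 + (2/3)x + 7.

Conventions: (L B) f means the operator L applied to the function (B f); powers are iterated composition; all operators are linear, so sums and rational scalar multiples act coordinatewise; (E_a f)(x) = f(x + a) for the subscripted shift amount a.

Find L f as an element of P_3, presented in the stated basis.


g(x) = 3x^3 + 9x^2 - 25x + 34

E_{-1} f = x^3 + 3x^2 - (25/3)x + 34/3
(3E_{-1}) f = 3x^3 + 9x^2 - 25x + 34


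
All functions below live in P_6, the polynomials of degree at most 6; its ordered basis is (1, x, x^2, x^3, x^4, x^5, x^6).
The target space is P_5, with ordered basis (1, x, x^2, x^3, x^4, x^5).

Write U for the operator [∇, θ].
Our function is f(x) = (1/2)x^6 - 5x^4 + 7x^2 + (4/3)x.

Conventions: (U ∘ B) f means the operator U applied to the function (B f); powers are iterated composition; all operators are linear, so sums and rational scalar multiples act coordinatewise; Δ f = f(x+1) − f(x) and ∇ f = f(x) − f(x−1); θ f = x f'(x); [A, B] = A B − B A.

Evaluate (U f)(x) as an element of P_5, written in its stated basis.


the image equals g(x) = 3x^5 - 15x^4 + 10x^3 + 30x^2 - 31x + 13/3

θ f = 3x^6 - 20x^4 + 14x^2 + (4/3)x
∇ θ f = 18x^5 - 45x^4 - 20x^3 + 75x^2 - 34x + 13/3
∇ f = 3x^5 - (15/2)x^4 - 10x^3 + (45/2)x^2 - 3x - 7/6
θ ∇ f = 15x^5 - 30x^4 - 30x^3 + 45x^2 - 3x
[∇, θ] f = 3x^5 - 15x^4 + 10x^3 + 30x^2 - 31x + 13/3


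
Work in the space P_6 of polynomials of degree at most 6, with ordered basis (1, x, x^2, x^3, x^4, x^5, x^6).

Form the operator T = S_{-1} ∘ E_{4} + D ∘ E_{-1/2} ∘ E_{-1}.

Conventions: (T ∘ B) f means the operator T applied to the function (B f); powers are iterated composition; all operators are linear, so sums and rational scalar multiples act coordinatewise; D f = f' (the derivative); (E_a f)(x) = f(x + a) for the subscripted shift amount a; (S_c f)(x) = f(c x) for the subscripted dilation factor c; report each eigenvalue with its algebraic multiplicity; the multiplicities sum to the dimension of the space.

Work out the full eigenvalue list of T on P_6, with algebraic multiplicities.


λ = -1 (multiplicity 3), λ = 1 (multiplicity 4)

image of 1: 1
image of x: -x + 5
image of x^2: x^2 - 6x + 13
image of x^3: -x^3 + 15x^2 - 57x + 283/4
image of x^4: x^4 - 12x^3 + 78x^2 - 229x + 485/2
image of x^5: -x^5 + 25x^4 - 190x^3 + (1415/2)x^2 - (2695/2)x + 16789/16
image of x^6: x^6 - 18x^5 + 195x^4 - 1145x^3 + (7275/2)x^2 - (47937/8)x + 64807/16
the matrix is upper triangular; its diagonal is (1, -1, 1, -1, 1, -1, 1)
for a triangular matrix the eigenvalues are the diagonal entries, with algebraic multiplicity their repetition count


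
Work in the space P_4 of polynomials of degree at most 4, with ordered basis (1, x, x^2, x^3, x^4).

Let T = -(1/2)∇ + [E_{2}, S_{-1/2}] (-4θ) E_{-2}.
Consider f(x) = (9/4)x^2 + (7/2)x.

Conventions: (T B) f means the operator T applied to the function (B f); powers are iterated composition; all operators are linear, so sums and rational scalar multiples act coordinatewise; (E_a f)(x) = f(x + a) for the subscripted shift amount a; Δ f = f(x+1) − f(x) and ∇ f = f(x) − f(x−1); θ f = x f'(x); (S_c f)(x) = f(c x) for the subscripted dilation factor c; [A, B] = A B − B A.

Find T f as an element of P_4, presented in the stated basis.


the image equals g(x) = -(225/4)x - 101/8

∇ f = (9/2)x + 5/4
(-(1/2)∇) f = -(9/4)x - 5/8
E_{-2} f = (9/4)x^2 - (11/2)x + 2
θ E_{-2} f = (9/2)x^2 - (11/2)x
(-4θ) E_{-2} f = -18x^2 + 22x
S_{-1/2} (-4θ) E_{-2} f = -(9/2)x^2 - 11x
E_{2} S_{-1/2} (-4θ) E_{-2} f = -(9/2)x^2 - 29x - 40
E_{2} (-4θ) E_{-2} f = -18x^2 - 50x - 28
S_{-1/2} E_{2} (-4θ) E_{-2} f = -(9/2)x^2 + 25x - 28
[E_{2}, S_{-1/2}] (-4θ) E_{-2} f = -54x - 12
(-(1/2)∇ + [E_{2}, S_{-1/2}] (-4θ) E_{-2}) f = -(225/4)x - 101/8


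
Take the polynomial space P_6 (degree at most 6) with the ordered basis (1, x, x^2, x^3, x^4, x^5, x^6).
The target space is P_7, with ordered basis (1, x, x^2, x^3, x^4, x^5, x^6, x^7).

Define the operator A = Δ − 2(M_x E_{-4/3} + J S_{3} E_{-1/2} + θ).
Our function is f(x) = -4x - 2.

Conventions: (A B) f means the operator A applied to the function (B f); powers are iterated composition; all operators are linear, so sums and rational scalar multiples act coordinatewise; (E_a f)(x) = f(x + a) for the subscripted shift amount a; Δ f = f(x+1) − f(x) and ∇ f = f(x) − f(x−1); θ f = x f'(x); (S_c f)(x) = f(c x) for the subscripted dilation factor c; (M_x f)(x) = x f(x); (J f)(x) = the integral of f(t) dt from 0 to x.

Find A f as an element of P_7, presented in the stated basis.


Δ f = -4
E_{-4/3} f = -4x + 10/3
M_x E_{-4/3} f = -4x^2 + (10/3)x
E_{-1/2} f = -4x
S_{3} E_{-1/2} f = -12x
J S_{3} E_{-1/2} f = -6x^2
θ f = -4x
(M_x E_{-4/3} + J S_{3} E_{-1/2} + θ) f = -10x^2 - (2/3)x
(-2(M_x E_{-4/3} + J S_{3} E_{-1/2} + θ)) f = 20x^2 + (4/3)x
(Δ − 2(M_x E_{-4/3} + J S_{3} E_{-1/2} + θ)) f = 20x^2 + (4/3)x - 4

the result is g(x) = 20x^2 + (4/3)x - 4


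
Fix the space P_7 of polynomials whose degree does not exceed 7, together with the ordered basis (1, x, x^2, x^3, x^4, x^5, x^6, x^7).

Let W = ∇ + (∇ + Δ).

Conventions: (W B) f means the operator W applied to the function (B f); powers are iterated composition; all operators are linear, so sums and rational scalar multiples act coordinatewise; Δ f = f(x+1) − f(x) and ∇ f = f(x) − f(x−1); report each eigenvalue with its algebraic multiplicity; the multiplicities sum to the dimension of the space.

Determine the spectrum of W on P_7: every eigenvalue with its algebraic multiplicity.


image of 1: 0
image of x: 3
image of x^2: 6x - 1
image of x^3: 9x^2 - 3x + 3
image of x^4: 12x^3 - 6x^2 + 12x - 1
image of x^5: 15x^4 - 10x^3 + 30x^2 - 5x + 3
image of x^6: 18x^5 - 15x^4 + 60x^3 - 15x^2 + 18x - 1
image of x^7: 21x^6 - 21x^5 + 105x^4 - 35x^3 + 63x^2 - 7x + 3
the matrix is upper triangular; its diagonal is (0, 0, 0, 0, 0, 0, 0, 0)
for a triangular matrix the eigenvalues are the diagonal entries, with algebraic multiplicity their repetition count

λ = 0 (multiplicity 8)


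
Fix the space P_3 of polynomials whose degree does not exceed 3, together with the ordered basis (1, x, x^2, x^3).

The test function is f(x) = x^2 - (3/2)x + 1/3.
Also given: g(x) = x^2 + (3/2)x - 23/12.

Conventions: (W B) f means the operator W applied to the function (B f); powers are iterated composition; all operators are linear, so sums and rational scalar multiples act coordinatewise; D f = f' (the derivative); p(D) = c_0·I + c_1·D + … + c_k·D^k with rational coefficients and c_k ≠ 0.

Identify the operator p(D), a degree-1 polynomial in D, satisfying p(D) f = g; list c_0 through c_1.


D^0 f = x^2 - (3/2)x + 1/3
D^1 f = 2x - 3/2
matching coefficients of g against c_0 f + c_1 Df + … from the top degree down determines the c_i
solution: c_0 = 1, c_1 = 3/2

p(D) = I + (3/2)·D, i.e. c_0 = 1, c_1 = 3/2


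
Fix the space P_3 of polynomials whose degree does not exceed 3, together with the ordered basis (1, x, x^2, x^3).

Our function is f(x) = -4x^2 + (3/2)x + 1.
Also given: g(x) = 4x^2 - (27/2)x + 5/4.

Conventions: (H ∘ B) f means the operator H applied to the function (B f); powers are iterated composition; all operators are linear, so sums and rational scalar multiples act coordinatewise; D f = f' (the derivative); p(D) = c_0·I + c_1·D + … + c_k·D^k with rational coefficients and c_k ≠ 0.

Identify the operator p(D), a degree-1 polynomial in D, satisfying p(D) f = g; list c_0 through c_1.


p(D) = -I + (3/2)·D, i.e. c_0 = -1, c_1 = 3/2

D^0 f = -4x^2 + (3/2)x + 1
D^1 f = -8x + 3/2
matching coefficients of g against c_0 f + c_1 Df + … from the top degree down determines the c_i
solution: c_0 = -1, c_1 = 3/2


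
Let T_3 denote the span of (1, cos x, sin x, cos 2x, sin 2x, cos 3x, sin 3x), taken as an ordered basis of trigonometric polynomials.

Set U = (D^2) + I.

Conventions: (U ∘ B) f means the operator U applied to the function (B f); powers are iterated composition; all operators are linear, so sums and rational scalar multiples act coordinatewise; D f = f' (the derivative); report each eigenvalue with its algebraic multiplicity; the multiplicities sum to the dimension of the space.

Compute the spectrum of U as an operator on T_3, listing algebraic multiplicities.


image of 1: 1
image of cos x: 0
image of sin x: 0
image of cos 2x: -3cos 2x
image of sin 2x: -3sin 2x
image of cos 3x: -8cos 3x
image of sin 3x: -8sin 3x
the matrix is diagonal; its diagonal is (1, 0, 0, -3, -3, -8, -8)
for a triangular matrix the eigenvalues are the diagonal entries, with algebraic multiplicity their repetition count

λ = -8 (multiplicity 2), λ = -3 (multiplicity 2), λ = 0 (multiplicity 2), λ = 1 (multiplicity 1)


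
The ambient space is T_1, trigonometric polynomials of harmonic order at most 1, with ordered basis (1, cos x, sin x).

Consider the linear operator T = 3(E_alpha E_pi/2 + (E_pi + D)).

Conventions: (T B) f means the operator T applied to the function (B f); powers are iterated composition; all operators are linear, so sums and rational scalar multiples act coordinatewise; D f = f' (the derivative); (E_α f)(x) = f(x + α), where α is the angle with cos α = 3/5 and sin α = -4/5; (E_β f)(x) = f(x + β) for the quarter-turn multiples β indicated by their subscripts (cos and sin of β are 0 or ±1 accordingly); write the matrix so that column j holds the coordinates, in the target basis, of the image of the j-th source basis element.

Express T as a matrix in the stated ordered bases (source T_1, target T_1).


the matrix is [[6, 0, 0]; [0, -3/5, 24/5]; [0, -24/5, -3/5]] (rows listed top to bottom)

image of 1: 6
image of cos x: -(3/5)cos x - (24/5)sin x
image of sin x: (24/5)cos x - (3/5)sin x
each image's coordinates form column j of the matrix


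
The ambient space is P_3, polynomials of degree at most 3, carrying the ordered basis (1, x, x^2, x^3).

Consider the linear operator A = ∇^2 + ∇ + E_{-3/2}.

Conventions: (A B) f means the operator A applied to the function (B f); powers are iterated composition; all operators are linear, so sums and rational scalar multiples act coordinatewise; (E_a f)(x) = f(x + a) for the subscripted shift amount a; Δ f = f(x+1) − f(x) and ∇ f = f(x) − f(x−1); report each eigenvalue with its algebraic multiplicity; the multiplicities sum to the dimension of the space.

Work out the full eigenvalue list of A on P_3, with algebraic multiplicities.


λ = 1 (multiplicity 4)

image of 1: 1
image of x: x - 1/2
image of x^2: x^2 - x + 13/4
image of x^3: x^3 - (3/2)x^2 + (39/4)x - 67/8
the matrix is upper triangular; its diagonal is (1, 1, 1, 1)
for a triangular matrix the eigenvalues are the diagonal entries, with algebraic multiplicity their repetition count


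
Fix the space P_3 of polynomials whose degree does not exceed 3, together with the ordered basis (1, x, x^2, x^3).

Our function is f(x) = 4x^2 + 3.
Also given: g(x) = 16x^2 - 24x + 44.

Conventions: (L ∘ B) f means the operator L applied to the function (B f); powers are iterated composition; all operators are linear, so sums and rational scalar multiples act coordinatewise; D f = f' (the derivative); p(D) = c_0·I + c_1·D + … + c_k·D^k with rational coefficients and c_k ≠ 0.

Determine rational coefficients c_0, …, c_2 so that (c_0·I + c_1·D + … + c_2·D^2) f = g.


D^0 f = 4x^2 + 3
D^1 f = 8x
D^2 f = 8
matching coefficients of g against c_0 f + c_1 Df + … from the top degree down determines the c_i
solution: c_0 = 4, c_1 = -3, c_2 = 4

c_0 = 4, c_1 = -3, c_2 = 4


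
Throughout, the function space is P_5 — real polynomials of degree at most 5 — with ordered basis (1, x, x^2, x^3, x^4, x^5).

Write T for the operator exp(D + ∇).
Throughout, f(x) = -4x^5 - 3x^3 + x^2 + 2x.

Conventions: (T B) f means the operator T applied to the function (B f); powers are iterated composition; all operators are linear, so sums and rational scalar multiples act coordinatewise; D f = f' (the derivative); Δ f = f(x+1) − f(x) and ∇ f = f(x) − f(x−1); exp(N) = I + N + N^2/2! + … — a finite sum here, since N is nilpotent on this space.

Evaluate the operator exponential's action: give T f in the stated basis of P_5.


order-1 term: -40x^4 + 40x^3 - 58x^2 + 33x - 4
order-2 term: -160x^3 + 240x^2 - 256x + 102
order-3 term: -320x^2 + 480x - 304
order-4 term: -320x + 320
order-5 term: -128
the series for exp(D + ∇) f terminates at order 5
exp(D + ∇) f = -4x^5 - 40x^4 - 123x^3 - 137x^2 - 61x - 14

the result is g(x) = -4x^5 - 40x^4 - 123x^3 - 137x^2 - 61x - 14


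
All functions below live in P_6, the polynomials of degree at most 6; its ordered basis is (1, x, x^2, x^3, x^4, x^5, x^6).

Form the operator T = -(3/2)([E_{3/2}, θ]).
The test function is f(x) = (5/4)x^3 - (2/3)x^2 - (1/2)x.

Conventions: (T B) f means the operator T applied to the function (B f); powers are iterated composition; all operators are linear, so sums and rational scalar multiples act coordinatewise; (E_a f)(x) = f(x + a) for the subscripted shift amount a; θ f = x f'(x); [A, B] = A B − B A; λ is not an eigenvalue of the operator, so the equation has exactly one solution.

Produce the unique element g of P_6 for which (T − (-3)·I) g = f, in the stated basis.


the result is g(x) = (5/12)x^3 + (103/144)x^2 + (119/32)x + 833/128

write g with unknown coordinates in the stated basis and equate coefficients in (T − (-3)·I) g = f
solving from the highest basis element down gives g = (5/12)x^3 + (103/144)x^2 + (119/32)x + 833/128
check: T g = -(45/16)x^2 - (373/32)x - 2499/128
so T g − (-3)·g = (5/4)x^3 - (2/3)x^2 - (1/2)x = f ✓


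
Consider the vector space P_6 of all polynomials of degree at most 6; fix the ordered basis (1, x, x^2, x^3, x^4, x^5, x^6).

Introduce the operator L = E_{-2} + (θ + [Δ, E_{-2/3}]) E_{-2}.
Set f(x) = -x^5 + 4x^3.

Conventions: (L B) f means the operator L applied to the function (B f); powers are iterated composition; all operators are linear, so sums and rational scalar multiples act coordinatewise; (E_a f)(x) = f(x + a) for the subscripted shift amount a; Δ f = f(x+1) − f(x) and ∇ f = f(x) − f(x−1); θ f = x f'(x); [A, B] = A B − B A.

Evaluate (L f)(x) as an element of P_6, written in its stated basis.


E_{-2} f = -x^5 + 10x^4 - 36x^3 + 56x^2 - 32x
E_{-2} f = -x^5 + 10x^4 - 36x^3 + 56x^2 - 32x
θ E_{-2} f = -5x^5 + 40x^4 - 108x^3 + 112x^2 - 32x
E_{-2/3} E_{-2} f = -x^5 + (40/3)x^4 - (604/9)x^3 + (4256/27)x^2 - (13568/81)x + 14336/243
Δ E_{-2/3} E_{-2} f = -5x^4 + (130/3)x^3 - (394/3)x^2 + (4381/27)x - 5237/81
Δ E_{-2} f = -5x^4 + 30x^3 - 58x^2 + 39x - 3
E_{-2/3} Δ E_{-2} f = -5x^4 + (130/3)x^3 - (394/3)x^2 + (4381/27)x - 5237/81
[Δ, E_{-2/3}] E_{-2} f = 0
(θ + [Δ, E_{-2/3}]) E_{-2} f = -5x^5 + 40x^4 - 108x^3 + 112x^2 - 32x
(E_{-2} + (θ + [Δ, E_{-2/3}]) E_{-2}) f = -6x^5 + 50x^4 - 144x^3 + 168x^2 - 64x

g(x) = -6x^5 + 50x^4 - 144x^3 + 168x^2 - 64x


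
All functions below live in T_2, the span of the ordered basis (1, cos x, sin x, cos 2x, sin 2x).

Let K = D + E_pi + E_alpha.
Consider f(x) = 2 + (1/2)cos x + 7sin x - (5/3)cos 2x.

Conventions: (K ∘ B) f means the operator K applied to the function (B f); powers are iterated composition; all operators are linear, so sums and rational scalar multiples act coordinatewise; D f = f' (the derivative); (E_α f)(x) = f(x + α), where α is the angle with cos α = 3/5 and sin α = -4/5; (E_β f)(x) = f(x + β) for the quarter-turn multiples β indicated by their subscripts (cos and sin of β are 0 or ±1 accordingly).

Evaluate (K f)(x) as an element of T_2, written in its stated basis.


g(x) = 4 + (6/5)cos x - (29/10)sin x - (6/5)cos 2x + (26/15)sin 2x

D f = 7cos x - (1/2)sin x + (10/3)sin 2x
E_pi f = 2 - (1/2)cos x - 7sin x - (5/3)cos 2x
E_alpha f = 2 - (53/10)cos x + (23/5)sin x + (7/15)cos 2x - (8/5)sin 2x
(D + E_pi + E_alpha) f = 4 + (6/5)cos x - (29/10)sin x - (6/5)cos 2x + (26/15)sin 2x


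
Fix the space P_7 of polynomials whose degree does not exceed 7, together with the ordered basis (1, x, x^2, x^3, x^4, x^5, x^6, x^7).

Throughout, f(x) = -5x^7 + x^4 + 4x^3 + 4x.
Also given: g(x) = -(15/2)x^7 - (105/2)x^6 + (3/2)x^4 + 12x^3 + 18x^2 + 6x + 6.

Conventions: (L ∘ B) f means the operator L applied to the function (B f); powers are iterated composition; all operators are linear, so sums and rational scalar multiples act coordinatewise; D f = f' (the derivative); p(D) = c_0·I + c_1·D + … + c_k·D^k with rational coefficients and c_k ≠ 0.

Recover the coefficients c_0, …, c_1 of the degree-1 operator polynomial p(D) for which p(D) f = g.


p(D) = (3/2)·I + (3/2)·D, i.e. c_0 = 3/2, c_1 = 3/2

D^0 f = -5x^7 + x^4 + 4x^3 + 4x
D^1 f = -35x^6 + 4x^3 + 12x^2 + 4
matching coefficients of g against c_0 f + c_1 Df + … from the top degree down determines the c_i
solution: c_0 = 3/2, c_1 = 3/2


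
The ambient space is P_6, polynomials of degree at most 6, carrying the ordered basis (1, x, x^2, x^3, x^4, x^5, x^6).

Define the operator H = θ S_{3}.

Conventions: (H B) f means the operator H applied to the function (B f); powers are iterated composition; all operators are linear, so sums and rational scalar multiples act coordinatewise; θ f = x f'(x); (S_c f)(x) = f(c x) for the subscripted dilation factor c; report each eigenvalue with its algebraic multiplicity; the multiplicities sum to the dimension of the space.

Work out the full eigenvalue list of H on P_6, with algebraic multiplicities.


λ = 0 (multiplicity 1), λ = 3 (multiplicity 1), λ = 18 (multiplicity 1), λ = 81 (multiplicity 1), λ = 324 (multiplicity 1), λ = 1215 (multiplicity 1), λ = 4374 (multiplicity 1)

image of 1: 0
image of x: 3x
image of x^2: 18x^2
image of x^3: 81x^3
image of x^4: 324x^4
image of x^5: 1215x^5
image of x^6: 4374x^6
the matrix is upper triangular; its diagonal is (0, 3, 18, 81, 324, 1215, 4374)
for a triangular matrix the eigenvalues are the diagonal entries, with algebraic multiplicity their repetition count


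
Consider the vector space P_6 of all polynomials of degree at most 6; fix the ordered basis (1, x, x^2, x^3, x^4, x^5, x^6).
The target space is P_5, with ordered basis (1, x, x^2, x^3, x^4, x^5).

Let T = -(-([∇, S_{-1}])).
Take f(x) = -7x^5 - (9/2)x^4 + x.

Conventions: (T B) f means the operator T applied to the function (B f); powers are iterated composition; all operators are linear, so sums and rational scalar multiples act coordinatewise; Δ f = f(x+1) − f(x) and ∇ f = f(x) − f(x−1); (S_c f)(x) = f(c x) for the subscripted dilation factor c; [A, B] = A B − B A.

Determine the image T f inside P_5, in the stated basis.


g(x) = 70x^4 - 36x^3 + 140x^2 - 36x + 12

S_{-1} f = 7x^5 - (9/2)x^4 - x
∇ S_{-1} f = 35x^4 - 88x^3 + 97x^2 - 53x + 21/2
∇ f = -35x^4 + 52x^3 - 43x^2 + 17x - 3/2
S_{-1} ∇ f = -35x^4 - 52x^3 - 43x^2 - 17x - 3/2
[∇, S_{-1}] f = 70x^4 - 36x^3 + 140x^2 - 36x + 12
(-([∇, S_{-1}])) f = -70x^4 + 36x^3 - 140x^2 + 36x - 12
(-(-([∇, S_{-1}]))) f = 70x^4 - 36x^3 + 140x^2 - 36x + 12


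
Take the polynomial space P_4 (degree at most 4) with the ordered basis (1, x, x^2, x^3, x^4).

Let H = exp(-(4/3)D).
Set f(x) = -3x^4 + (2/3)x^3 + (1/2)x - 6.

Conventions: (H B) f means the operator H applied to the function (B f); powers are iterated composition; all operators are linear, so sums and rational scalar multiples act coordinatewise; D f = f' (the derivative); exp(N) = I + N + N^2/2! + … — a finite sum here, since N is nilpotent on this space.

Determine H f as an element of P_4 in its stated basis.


order-1 term: 16x^3 - (8/3)x^2 - 2/3
order-2 term: -32x^2 + (32/9)x
order-3 term: (256/9)x - 128/81
order-4 term: -256/27
the series for exp(-(4/3)D) f terminates at order 4
exp(-(4/3)D) f = -3x^4 + (50/3)x^3 - (104/3)x^2 + (65/2)x - 1436/81

g(x) = -3x^4 + (50/3)x^3 - (104/3)x^2 + (65/2)x - 1436/81


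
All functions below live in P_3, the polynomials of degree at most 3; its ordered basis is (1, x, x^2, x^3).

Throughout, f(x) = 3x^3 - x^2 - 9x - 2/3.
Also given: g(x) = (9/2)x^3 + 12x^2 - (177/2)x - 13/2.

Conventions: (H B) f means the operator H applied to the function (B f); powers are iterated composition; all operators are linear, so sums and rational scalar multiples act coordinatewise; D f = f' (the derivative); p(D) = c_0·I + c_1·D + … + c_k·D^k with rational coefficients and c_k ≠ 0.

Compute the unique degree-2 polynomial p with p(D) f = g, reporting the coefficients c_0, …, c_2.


D^0 f = 3x^3 - x^2 - 9x - 2/3
D^1 f = 9x^2 - 2x - 9
D^2 f = 18x - 2
matching coefficients of g against c_0 f + c_1 Df + … from the top degree down determines the c_i
solution: c_0 = 3/2, c_1 = 3/2, c_2 = -4

c_0 = 3/2, c_1 = 3/2, c_2 = -4


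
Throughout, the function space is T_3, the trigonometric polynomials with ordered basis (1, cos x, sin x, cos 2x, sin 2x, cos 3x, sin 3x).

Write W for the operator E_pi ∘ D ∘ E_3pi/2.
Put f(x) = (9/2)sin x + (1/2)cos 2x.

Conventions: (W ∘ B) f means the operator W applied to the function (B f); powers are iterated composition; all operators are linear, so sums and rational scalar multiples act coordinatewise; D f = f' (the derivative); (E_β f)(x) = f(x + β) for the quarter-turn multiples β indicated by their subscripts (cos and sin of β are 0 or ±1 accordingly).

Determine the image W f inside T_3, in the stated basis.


E_3pi/2 f = -(9/2)cos x - (1/2)cos 2x
D E_3pi/2 f = (9/2)sin x + sin 2x
E_pi D E_3pi/2 f = -(9/2)sin x + sin 2x

g(x) = -(9/2)sin x + sin 2x


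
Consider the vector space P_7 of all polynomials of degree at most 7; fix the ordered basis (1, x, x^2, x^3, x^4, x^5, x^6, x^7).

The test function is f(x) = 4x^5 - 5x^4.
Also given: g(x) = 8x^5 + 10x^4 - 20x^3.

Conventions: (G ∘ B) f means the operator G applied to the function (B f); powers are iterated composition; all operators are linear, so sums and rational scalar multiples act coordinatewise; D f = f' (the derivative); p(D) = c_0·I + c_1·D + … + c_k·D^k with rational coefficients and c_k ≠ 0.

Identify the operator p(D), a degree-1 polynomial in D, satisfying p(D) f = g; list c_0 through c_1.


D^0 f = 4x^5 - 5x^4
D^1 f = 20x^4 - 20x^3
matching coefficients of g against c_0 f + c_1 Df + … from the top degree down determines the c_i
solution: c_0 = 2, c_1 = 1

c_0 = 2, c_1 = 1


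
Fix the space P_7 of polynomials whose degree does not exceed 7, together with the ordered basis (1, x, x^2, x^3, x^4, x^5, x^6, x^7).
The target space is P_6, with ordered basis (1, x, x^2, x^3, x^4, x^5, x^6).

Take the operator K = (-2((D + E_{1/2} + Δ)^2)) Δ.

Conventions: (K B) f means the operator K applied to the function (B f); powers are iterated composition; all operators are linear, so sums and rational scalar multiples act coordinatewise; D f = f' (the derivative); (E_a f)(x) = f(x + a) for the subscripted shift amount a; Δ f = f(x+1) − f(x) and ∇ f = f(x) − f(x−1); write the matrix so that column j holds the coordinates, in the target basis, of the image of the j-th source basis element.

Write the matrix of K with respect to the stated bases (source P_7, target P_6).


the matrix is [[0, -2, -22, -122, -390, -1112, -3053, -33237/4]; [0, 0, -4, -66, -488, -1950, -6672, -21371]; [0, 0, 0, -6, -132, -1220, -5850, -23352]; [0, 0, 0, 0, -8, -220, -2440, -13650]; [0, 0, 0, 0, 0, -10, -330, -4270]; [0, 0, 0, 0, 0, 0, -12, -462]; [0, 0, 0, 0, 0, 0, 0, -14]] (rows listed top to bottom)

image of 1: 0
image of x: -2
image of x^2: -4x - 22
image of x^3: -6x^2 - 66x - 122
image of x^4: -8x^3 - 132x^2 - 488x - 390
image of x^5: -10x^4 - 220x^3 - 1220x^2 - 1950x - 1112
image of x^6: -12x^5 - 330x^4 - 2440x^3 - 5850x^2 - 6672x - 3053
image of x^7: -14x^6 - 462x^5 - 4270x^4 - 13650x^3 - 23352x^2 - 21371x - 33237/4
each image's coordinates form column j of the matrix


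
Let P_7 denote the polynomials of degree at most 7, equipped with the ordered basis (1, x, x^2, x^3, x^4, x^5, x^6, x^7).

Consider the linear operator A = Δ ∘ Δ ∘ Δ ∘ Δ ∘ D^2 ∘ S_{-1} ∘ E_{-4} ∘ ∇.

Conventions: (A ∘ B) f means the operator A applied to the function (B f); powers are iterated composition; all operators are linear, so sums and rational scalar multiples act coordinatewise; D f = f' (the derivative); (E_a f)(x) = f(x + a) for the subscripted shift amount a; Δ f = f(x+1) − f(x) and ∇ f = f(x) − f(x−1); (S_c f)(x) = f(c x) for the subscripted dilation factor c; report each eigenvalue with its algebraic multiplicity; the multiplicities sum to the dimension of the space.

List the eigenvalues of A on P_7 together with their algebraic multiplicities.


image of 1: 0
image of x: 0
image of x^2: 0
image of x^3: 0
image of x^4: 0
image of x^5: 0
image of x^6: 0
image of x^7: 5040
the matrix is upper triangular; its diagonal is (0, 0, 0, 0, 0, 0, 0, 0)
for a triangular matrix the eigenvalues are the diagonal entries, with algebraic multiplicity their repetition count

λ = 0 (multiplicity 8)


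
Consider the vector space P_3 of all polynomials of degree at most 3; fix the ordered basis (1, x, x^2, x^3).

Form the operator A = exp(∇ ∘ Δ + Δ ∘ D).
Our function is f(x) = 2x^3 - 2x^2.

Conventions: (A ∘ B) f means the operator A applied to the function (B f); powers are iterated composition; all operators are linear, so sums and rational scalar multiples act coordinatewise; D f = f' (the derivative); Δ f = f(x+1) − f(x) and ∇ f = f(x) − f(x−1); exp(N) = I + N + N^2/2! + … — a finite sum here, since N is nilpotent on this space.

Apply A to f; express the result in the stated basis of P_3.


g(x) = 2x^3 - 2x^2 + 24x - 2

order-1 term: 24x - 2
the series for exp(∇ ∘ Δ + Δ ∘ D) f terminates at order 1
exp(∇ ∘ Δ + Δ ∘ D) f = 2x^3 - 2x^2 + 24x - 2


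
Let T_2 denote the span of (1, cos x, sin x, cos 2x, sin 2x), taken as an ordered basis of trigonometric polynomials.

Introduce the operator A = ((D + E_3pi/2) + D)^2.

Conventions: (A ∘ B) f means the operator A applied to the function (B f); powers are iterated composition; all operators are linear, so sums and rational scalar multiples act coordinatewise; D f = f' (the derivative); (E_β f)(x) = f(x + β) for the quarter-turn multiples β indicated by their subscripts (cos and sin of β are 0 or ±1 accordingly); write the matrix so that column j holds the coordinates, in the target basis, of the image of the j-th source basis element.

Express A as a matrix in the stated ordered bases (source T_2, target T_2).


the matrix is [[1, 0, 0, 0, 0]; [0, -1, 0, 0, 0]; [0, 0, -1, 0, 0]; [0, 0, 0, -15, -8]; [0, 0, 0, 8, -15]] (rows listed top to bottom)

image of 1: 1
image of cos x: -cos x
image of sin x: -sin x
image of cos 2x: -15cos 2x + 8sin 2x
image of sin 2x: -8cos 2x - 15sin 2x
each image's coordinates form column j of the matrix


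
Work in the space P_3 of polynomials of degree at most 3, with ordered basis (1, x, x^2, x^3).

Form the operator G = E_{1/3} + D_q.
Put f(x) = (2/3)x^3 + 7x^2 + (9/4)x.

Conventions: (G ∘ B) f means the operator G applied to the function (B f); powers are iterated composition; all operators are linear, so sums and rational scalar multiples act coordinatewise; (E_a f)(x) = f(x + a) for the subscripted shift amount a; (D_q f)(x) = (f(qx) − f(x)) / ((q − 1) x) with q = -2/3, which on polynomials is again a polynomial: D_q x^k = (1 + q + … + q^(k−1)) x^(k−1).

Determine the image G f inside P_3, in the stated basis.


g(x) = (2/3)x^3 + (221/27)x^2 + (341/36)x + 308/81

E_{1/3} f = (2/3)x^3 + (23/3)x^2 + (257/36)x + 503/324
D_q f = (14/27)x^2 + (7/3)x + 9/4
(E_{1/3} + D_q) f = (2/3)x^3 + (221/27)x^2 + (341/36)x + 308/81


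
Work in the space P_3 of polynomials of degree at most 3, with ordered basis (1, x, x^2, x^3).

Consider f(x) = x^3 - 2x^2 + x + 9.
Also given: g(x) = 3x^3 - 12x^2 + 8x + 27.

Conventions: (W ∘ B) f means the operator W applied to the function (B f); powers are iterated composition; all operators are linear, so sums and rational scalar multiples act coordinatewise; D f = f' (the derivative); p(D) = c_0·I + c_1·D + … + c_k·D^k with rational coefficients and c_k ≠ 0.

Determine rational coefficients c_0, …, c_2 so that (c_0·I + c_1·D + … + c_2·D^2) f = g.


D^0 f = x^3 - 2x^2 + x + 9
D^1 f = 3x^2 - 4x + 1
D^2 f = 6x - 4
matching coefficients of g against c_0 f + c_1 Df + … from the top degree down determines the c_i
solution: c_0 = 3, c_1 = -2, c_2 = -1/2

p(D) = 3·I − 2·D − (1/2)·D^2, i.e. c_0 = 3, c_1 = -2, c_2 = -1/2


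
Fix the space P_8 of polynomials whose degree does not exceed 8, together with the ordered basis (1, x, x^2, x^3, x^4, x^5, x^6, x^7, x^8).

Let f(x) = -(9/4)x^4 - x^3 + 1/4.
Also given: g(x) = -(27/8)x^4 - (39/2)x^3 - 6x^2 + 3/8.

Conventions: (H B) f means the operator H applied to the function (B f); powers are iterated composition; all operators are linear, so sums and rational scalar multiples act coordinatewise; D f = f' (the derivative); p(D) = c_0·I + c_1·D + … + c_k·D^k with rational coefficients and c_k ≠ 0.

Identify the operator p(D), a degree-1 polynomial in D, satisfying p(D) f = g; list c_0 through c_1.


D^0 f = -(9/4)x^4 - x^3 + 1/4
D^1 f = -9x^3 - 3x^2
matching coefficients of g against c_0 f + c_1 Df + … from the top degree down determines the c_i
solution: c_0 = 3/2, c_1 = 2

p(D) = (3/2)·I + 2·D, i.e. c_0 = 3/2, c_1 = 2


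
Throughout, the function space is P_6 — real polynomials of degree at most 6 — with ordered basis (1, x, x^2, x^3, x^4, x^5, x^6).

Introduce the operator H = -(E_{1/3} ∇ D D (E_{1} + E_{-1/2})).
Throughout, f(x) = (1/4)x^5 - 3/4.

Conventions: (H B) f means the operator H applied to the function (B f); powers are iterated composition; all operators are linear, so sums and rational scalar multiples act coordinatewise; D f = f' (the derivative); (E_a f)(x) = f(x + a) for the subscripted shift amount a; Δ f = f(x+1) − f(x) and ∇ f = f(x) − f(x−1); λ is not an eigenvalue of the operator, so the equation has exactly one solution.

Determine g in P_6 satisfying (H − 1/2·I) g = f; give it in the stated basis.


write g with unknown coordinates in the stated basis and equate coefficients in (H − 1/2·I) g = f
solving from the highest basis element down gives g = -(1/2)x^5 + 120x^2 + 20x + 479/6
check: H g = 60x^2 + 10x + 235/6
so H g − 1/2·g = (1/4)x^5 - 3/4 = f ✓

the image equals g(x) = -(1/2)x^5 + 120x^2 + 20x + 479/6


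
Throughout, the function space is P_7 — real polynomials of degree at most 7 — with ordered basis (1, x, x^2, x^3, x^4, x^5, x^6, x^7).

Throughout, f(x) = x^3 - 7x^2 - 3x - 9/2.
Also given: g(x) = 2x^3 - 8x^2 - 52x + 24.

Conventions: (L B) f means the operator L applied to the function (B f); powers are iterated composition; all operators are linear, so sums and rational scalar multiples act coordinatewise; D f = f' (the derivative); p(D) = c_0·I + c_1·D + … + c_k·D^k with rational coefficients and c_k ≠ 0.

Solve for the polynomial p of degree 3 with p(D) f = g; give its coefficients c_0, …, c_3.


D^0 f = x^3 - 7x^2 - 3x - 9/2
D^1 f = 3x^2 - 14x - 3
D^2 f = 6x - 14
D^3 f = 6
matching coefficients of g against c_0 f + c_1 Df + … from the top degree down determines the c_i
solution: c_0 = 2, c_1 = 2, c_2 = -3, c_3 = -1/2

c_0 = 2, c_1 = 2, c_2 = -3, c_3 = -1/2


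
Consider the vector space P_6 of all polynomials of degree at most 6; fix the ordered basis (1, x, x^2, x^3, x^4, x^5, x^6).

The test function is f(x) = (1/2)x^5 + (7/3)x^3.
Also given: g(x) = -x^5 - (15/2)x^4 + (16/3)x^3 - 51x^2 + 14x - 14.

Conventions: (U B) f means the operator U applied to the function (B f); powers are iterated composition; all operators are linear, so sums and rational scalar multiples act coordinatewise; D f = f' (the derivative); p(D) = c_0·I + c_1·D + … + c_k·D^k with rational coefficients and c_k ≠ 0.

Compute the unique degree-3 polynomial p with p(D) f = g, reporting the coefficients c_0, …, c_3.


D^0 f = (1/2)x^5 + (7/3)x^3
D^1 f = (5/2)x^4 + 7x^2
D^2 f = 10x^3 + 14x
D^3 f = 30x^2 + 14
matching coefficients of g against c_0 f + c_1 Df + … from the top degree down determines the c_i
solution: c_0 = -2, c_1 = -3, c_2 = 1, c_3 = -1

p(D) = -2·I − 3·D + D^2 − D^3, i.e. c_0 = -2, c_1 = -3, c_2 = 1, c_3 = -1
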